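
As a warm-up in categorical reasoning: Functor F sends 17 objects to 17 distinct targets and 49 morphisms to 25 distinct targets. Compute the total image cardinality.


The image of F consists of distinct objects and distinct morphisms.
|Im(F)| on objects = 17
|Im(F)| on morphisms = 25
Total image cardinality = 17 + 25 = 42

42


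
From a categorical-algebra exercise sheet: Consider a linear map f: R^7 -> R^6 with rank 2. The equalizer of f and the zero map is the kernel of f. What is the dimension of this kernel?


The equalizer of f and the zero map is ker(f).
By the rank-nullity theorem: dim(ker(f)) = dim(domain) - rank(f).
dim(ker(f)) = 7 - 2 = 5

5


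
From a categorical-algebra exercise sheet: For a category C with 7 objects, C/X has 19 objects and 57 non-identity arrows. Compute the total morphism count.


In the slice category C/X, objects are morphisms to X.
Identity morphisms: 19 (one per object of C/X).
Non-identity morphisms: 57.
Total = 19 + 57 = 76

76


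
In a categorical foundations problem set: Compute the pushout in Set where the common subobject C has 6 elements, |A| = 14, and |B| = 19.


The pushout A +_C B identifies the images of C in A and B.
|A +_C B| = |A| + |B| - |C| (for injections).
= 14 + 19 - 6 = 27

27


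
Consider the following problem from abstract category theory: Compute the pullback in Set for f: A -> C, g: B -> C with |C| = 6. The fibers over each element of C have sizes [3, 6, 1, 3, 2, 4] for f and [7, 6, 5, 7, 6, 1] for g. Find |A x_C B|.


The pullback A x_C B consists of pairs (a, b) with f(a) = g(b).
For each element c in C, the fiber product has |f^-1(c)| * |g^-1(c)| elements.
Summing over C: 3 * 7 + 6 * 6 + 1 * 5 + 3 * 7 + 2 * 6 + 4 * 1
= 21 + 36 + 5 + 21 + 12 + 4 = 99

99


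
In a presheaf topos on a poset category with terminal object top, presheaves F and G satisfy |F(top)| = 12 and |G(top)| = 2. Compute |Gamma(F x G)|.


Global sections of a presheaf on a poset with terminal top satisfy
Gamma(H) ~ H(top). Presheaves admit pointwise products, so
(F x G)(top) = F(top) x G(top) (Cartesian product).
|Gamma(F x G)| = |F(top)| * |G(top)| = 12 * 2 = 24.

24


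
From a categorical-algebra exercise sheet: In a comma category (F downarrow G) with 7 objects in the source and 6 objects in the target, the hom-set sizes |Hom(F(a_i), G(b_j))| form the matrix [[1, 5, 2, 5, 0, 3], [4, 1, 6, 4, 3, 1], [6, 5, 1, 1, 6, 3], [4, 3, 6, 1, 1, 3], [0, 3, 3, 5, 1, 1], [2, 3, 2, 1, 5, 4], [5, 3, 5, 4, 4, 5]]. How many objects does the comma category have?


Objects of (F downarrow G) are triples (a, b, h: F(a)->G(b)).
The count equals the sum of all entries in the hom-matrix.
sum(row 0) = 16
sum(row 1) = 19
sum(row 2) = 22
sum(row 3) = 18
sum(row 4) = 13
sum(row 5) = 17
sum(row 6) = 26
Grand total = 131

131


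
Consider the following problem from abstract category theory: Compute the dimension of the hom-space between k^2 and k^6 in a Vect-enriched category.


In Vect-enriched categories, Hom(k^n, k^m) is the space of m x n matrices.
dim(Hom(k^2, k^6)) = 6 * 2 = 12

12


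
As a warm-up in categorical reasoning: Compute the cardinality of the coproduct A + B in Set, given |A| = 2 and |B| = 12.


In Set, the coproduct A + B is the disjoint union.
|A + B| = |A| + |B| = 2 + 12 = 14

14


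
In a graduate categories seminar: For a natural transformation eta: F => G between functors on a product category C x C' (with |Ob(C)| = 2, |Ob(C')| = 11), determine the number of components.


A natural transformation eta: F => G assigns one component morphism per
object of the domain category.
The domain is the product category C x C', so
|Ob(C x C')| = |Ob(C)| * |Ob(C')| = 2 * 11 = 22.
Therefore eta has 22 component morphisms.

22


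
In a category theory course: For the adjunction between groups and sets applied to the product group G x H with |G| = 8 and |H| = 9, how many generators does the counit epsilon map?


The counit epsilon_K: F(U(K)) -> K of the Free-Forgetful adjunction
maps |K| generators of F(U(K)) into K. For K = G x H (the product group),
|G x H| = |G| * |H|.
Total generators mapped = 8 * 9 = 72.

72


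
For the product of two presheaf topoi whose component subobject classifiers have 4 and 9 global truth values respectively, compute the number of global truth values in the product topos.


In a product of presheaf topoi E_1 x E_2, the subobject classifier
is Omega = Omega_1 x Omega_2 (componentwise), so
|Omega(top)| = |Omega_1(top_1)| * |Omega_2(top_2)|.
= 4 * 9 = 36.

36


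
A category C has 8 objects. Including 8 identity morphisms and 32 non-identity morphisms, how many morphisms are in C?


Each object has an identity morphism, giving 8 identities.
Adding the 32 non-identity morphisms:
Total = 8 + 32 = 40

40


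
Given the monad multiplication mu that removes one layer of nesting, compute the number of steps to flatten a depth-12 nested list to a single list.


Each application of mu: T^2 -> T removes one layer of nesting.
Starting at depth 12 (i.e., T^12(X)), we need to reach T(X).
Number of mu applications = 12 - 1 = 11

11


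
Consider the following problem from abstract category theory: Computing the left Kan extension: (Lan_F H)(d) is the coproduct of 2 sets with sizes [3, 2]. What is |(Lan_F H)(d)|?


Pointwise, the left Kan extension (Lan_F H)(d) is the colimit, indexed
by the comma category (F downarrow d), of H composed with the
projection (F downarrow d) -> C. Here that colimit is given
as a coproduct (disjoint union) of sets, so its cardinality is the
sum of the sizes of the summands.
Coproduct of sets with sizes: 3 + 2
= 5

5


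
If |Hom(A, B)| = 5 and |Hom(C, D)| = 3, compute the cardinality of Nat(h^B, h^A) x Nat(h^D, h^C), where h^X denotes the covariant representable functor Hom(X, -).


By the Yoneda lemma, Nat(h^B, h^A) is isomorphic to Hom(A, B),
so |Nat(h^B, h^A)| = |Hom(A, B)| and |Nat(h^D, h^C)| = |Hom(C, D)|.
|Hom(A, B)| = 5, |Hom(C, D)| = 3.
|Nat(h^B, h^A) x Nat(h^D, h^C)| = 5 * 3 = 15

15


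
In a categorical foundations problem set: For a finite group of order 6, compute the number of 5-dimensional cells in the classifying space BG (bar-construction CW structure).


In the bar-construction CW model of BG, the n-cells are indexed by
n-tuples [g_1|...|g_n] of non-identity elements of G (degenerate
simplices with some g_i = e do not contribute cells), so there are
(|G| - 1)^n n-cells.
For dim = 5 with |G| = 6:
cells = (6 - 1)^5 = 5^5 = 3125

3125


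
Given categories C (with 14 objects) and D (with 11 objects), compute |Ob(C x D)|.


The product category C x D has objects that are pairs (c, d).
Number of pairs = |Ob(C)| * |Ob(D)| = 14 * 11 = 154

154


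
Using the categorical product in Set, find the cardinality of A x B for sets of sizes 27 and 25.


In Set, the product A x B is the Cartesian product.
By the universal property, |A x B| = |A| * |B|.
|A x B| = 27 * 25 = 675

675


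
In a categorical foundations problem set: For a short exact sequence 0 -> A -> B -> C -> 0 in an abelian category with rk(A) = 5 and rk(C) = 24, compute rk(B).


For a short exact sequence 0 -> A -> B -> C -> 0,
rank is additive: rank(B) = rank(A) + rank(C).
rank(B) = 5 + 24 = 29

29


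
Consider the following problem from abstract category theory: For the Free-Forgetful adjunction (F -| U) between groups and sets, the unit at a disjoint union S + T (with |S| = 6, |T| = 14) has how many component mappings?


The unit eta_X: X -> U(F(X)) of the Free-Forgetful adjunction
maps each element of X to a generator of F(X). For X = S + T (disjoint
union in Set), |S + T| = |S| + |T|.
Total mappings = 6 + 14 = 20.

20


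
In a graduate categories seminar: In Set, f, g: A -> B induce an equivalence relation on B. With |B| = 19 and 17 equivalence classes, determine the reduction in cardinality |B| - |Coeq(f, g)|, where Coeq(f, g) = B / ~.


The coequalizer Coeq(f, g) = B / ~ has one element per equivalence class.
|B| = 19, |Coeq(f, g)| = 17.
|B| - |Coeq(f, g)| = 19 - 17 = 2.

2


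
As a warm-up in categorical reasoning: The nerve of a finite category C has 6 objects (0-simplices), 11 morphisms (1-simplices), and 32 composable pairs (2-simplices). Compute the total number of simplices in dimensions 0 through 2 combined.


The 2-skeleton of the nerve N(C) consists of simplices in dimensions 0, 1, 2:
  |N(C)_0| = 6 (objects)
  |N(C)_1| = 11 (morphisms)
  |N(C)_2| = 32 (composable pairs)
Total = 6 + 11 + 32 = 49

49


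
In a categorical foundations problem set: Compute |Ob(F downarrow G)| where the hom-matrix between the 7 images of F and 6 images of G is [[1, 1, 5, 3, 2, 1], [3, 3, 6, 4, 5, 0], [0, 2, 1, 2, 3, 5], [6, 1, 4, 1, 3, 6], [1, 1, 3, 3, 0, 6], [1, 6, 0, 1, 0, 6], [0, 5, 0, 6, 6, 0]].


Objects of (F downarrow G) are triples (a, b, h: F(a)->G(b)).
The count equals the sum of all entries in the hom-matrix.
sum(row 0) = 13
sum(row 1) = 21
sum(row 2) = 13
sum(row 3) = 21
sum(row 4) = 14
sum(row 5) = 14
sum(row 6) = 17
Grand total = 113

113


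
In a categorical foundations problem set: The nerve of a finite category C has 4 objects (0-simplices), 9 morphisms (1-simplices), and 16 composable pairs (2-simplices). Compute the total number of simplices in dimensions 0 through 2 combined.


The 2-skeleton of the nerve N(C) consists of simplices in dimensions 0, 1, 2:
  |N(C)_0| = 4 (objects)
  |N(C)_1| = 9 (morphisms)
  |N(C)_2| = 16 (composable pairs)
Total = 4 + 9 + 16 = 29

29


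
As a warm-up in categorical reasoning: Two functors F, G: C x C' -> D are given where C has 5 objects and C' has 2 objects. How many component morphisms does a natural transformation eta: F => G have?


A natural transformation eta: F => G assigns one component morphism per
object of the domain category.
The domain is the product category C x C', so
|Ob(C x C')| = |Ob(C)| * |Ob(C')| = 5 * 2 = 10.
Therefore eta has 10 component morphisms.

10


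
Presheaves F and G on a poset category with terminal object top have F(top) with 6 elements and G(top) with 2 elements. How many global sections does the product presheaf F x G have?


Global sections of a presheaf on a poset with terminal top satisfy
Gamma(H) ~ H(top). Presheaves admit pointwise products, so
(F x G)(top) = F(top) x G(top) (Cartesian product).
|Gamma(F x G)| = |F(top)| * |G(top)| = 6 * 2 = 12.

12


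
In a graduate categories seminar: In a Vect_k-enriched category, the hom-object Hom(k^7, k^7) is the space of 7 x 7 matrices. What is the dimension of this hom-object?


In Vect-enriched categories, Hom(k^n, k^m) is the space of m x n matrices.
dim(Hom(k^7, k^7)) = 7 * 7 = 49

49


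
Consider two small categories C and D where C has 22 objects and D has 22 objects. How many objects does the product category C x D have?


The product category C x D has objects that are pairs (c, d).
Number of pairs = |Ob(C)| * |Ob(D)| = 22 * 22 = 484

484


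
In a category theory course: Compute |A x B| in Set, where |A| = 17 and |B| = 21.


In Set, the product A x B is the Cartesian product.
By the universal property, |A x B| = |A| * |B|.
|A x B| = 17 * 21 = 357

357


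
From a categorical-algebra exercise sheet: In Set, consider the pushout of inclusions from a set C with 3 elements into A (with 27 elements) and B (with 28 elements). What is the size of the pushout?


The pushout A +_C B identifies the images of C in A and B.
|A +_C B| = |A| + |B| - |C| (for injections).
= 27 + 28 - 3 = 52

52


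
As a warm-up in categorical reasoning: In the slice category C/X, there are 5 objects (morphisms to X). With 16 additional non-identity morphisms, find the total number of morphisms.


In the slice category C/X, objects are morphisms to X.
Identity morphisms: 5 (one per object of C/X).
Non-identity morphisms: 16.
Total = 5 + 16 = 21

21


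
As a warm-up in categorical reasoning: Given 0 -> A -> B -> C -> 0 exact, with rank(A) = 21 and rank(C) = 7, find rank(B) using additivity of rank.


For a short exact sequence 0 -> A -> B -> C -> 0,
rank is additive: rank(B) = rank(A) + rank(C).
rank(B) = 21 + 7 = 28

28


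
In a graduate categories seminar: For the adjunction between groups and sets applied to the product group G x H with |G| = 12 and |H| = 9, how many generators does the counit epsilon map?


The counit epsilon_K: F(U(K)) -> K of the Free-Forgetful adjunction
maps |K| generators of F(U(K)) into K. For K = G x H (the product group),
|G x H| = |G| * |H|.
Total generators mapped = 12 * 9 = 108.

108


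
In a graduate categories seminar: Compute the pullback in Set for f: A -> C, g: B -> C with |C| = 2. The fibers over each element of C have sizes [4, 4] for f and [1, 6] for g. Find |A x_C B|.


The pullback A x_C B consists of pairs (a, b) with f(a) = g(b).
For each element c in C, the fiber product has |f^-1(c)| * |g^-1(c)| elements.
Summing over C: 4 * 1 + 4 * 6
= 4 + 24 = 28

28


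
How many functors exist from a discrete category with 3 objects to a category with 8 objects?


A functor from a discrete category C to D is determined by
where each object maps. Each of the 3 objects of C can map
to any of the 8 objects of D independently.
Number of functors = 8^3 = 512

512


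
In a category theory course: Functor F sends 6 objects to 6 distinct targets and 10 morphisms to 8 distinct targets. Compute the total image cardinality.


The image of F consists of distinct objects and distinct morphisms.
|Im(F)| on objects = 6
|Im(F)| on morphisms = 8
Total image cardinality = 6 + 8 = 14

14


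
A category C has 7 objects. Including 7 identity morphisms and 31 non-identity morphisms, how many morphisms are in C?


Each object has an identity morphism, giving 7 identities.
Adding the 31 non-identity morphisms:
Total = 7 + 31 = 38

38


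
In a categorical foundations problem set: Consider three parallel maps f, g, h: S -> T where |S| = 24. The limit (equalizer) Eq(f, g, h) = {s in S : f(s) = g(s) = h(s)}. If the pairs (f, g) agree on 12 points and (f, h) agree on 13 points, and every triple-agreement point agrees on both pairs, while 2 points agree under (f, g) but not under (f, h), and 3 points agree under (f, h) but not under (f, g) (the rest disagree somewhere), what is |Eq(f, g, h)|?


Eq(f, g, h) is the triple-agreement set: points in S where all three
maps take the same value. Using inclusion-exclusion on the pairwise data:
Pair (f, g) agrees on 12 points; pair (f, h) on 13 points.
Points agreeing under (f, g) but not (f, h) = 2; under (f, h) but not (f, g) = 3.
Triple-agreement = agreement-in-(f, g) minus points that agree under (f, g) but not (f, h):
|Eq(f, g, h)| = 12 - 2 = 10
(cross-check via (f, h): 13 - 3 = 10.)

10


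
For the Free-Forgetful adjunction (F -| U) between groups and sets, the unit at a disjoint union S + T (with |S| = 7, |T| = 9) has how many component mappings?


The unit eta_X: X -> U(F(X)) of the Free-Forgetful adjunction
maps each element of X to a generator of F(X). For X = S + T (disjoint
union in Set), |S + T| = |S| + |T|.
Total mappings = 7 + 9 = 16.

16


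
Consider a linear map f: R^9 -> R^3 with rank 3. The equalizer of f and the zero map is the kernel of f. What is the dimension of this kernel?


The equalizer of f and the zero map is ker(f).
By the rank-nullity theorem: dim(ker(f)) = dim(domain) - rank(f).
dim(ker(f)) = 9 - 3 = 6

6


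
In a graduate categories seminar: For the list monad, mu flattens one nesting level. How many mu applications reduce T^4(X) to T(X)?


Each application of mu: T^2 -> T removes one layer of nesting.
Starting at depth 4 (i.e., T^4(X)), we need to reach T(X).
Number of mu applications = 4 - 1 = 3

3


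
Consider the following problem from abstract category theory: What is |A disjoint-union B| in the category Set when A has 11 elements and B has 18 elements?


In Set, the coproduct A + B is the disjoint union.
|A + B| = |A| + |B| = 11 + 18 = 29

29


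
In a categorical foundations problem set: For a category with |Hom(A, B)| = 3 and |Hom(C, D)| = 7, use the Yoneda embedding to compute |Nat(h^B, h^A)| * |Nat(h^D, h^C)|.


By the Yoneda lemma, Nat(h^B, h^A) is isomorphic to Hom(A, B),
so |Nat(h^B, h^A)| = |Hom(A, B)| and |Nat(h^D, h^C)| = |Hom(C, D)|.
|Hom(A, B)| = 3, |Hom(C, D)| = 7.
|Nat(h^B, h^A) x Nat(h^D, h^C)| = 3 * 7 = 21

21


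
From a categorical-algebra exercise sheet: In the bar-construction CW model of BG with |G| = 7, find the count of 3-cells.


In the bar-construction CW model of BG, the n-cells are indexed by
n-tuples [g_1|...|g_n] of non-identity elements of G (degenerate
simplices with some g_i = e do not contribute cells), so there are
(|G| - 1)^n n-cells.
For dim = 3 with |G| = 7:
cells = (7 - 1)^3 = 6^3 = 216

216


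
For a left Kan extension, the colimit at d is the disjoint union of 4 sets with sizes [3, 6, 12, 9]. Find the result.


Pointwise, the left Kan extension (Lan_F H)(d) is the colimit, indexed
by the comma category (F downarrow d), of H composed with the
projection (F downarrow d) -> C. Here that colimit is given
as a coproduct (disjoint union) of sets, so its cardinality is the
sum of the sizes of the summands.
Coproduct of sets with sizes: 3 + 6 + 12 + 9
= 30

30


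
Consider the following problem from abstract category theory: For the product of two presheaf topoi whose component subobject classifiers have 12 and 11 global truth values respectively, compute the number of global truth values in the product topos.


In a product of presheaf topoi E_1 x E_2, the subobject classifier
is Omega = Omega_1 x Omega_2 (componentwise), so
|Omega(top)| = |Omega_1(top_1)| * |Omega_2(top_2)|.
= 12 * 11 = 132.

132


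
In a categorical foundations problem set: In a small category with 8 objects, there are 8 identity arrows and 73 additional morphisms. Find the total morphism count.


Each object has an identity morphism, giving 8 identities.
Adding the 73 non-identity morphisms:
Total = 8 + 73 = 81

81


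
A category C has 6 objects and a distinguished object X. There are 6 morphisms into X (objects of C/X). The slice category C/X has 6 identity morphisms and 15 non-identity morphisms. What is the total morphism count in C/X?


In the slice category C/X, objects are morphisms to X.
Identity morphisms: 6 (one per object of C/X).
Non-identity morphisms: 15.
Total = 6 + 15 = 21

21


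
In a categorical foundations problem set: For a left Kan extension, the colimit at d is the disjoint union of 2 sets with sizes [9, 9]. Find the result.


Pointwise, the left Kan extension (Lan_F H)(d) is the colimit, indexed
by the comma category (F downarrow d), of H composed with the
projection (F downarrow d) -> C. Here that colimit is given
as a coproduct (disjoint union) of sets, so its cardinality is the
sum of the sizes of the summands.
Coproduct of sets with sizes: 9 + 9
= 18

18


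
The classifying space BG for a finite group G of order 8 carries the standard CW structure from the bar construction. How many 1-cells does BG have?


In the bar-construction CW model of BG, the n-cells are indexed by
n-tuples [g_1|...|g_n] of non-identity elements of G (degenerate
simplices with some g_i = e do not contribute cells), so there are
(|G| - 1)^n n-cells.
For dim = 1 with |G| = 8:
cells = (8 - 1)^1 = 7^1 = 7

7


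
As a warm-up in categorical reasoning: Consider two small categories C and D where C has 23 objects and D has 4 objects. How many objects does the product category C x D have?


The product category C x D has objects that are pairs (c, d).
Number of pairs = |Ob(C)| * |Ob(D)| = 23 * 4 = 92

92


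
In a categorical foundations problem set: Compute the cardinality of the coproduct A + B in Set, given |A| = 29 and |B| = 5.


In Set, the coproduct A + B is the disjoint union.
|A + B| = |A| + |B| = 29 + 5 = 34

34


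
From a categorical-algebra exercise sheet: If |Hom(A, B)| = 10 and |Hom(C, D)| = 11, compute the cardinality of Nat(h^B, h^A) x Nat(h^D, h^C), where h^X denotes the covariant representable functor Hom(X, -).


By the Yoneda lemma, Nat(h^B, h^A) is isomorphic to Hom(A, B),
so |Nat(h^B, h^A)| = |Hom(A, B)| and |Nat(h^D, h^C)| = |Hom(C, D)|.
|Hom(A, B)| = 10, |Hom(C, D)| = 11.
|Nat(h^B, h^A) x Nat(h^D, h^C)| = 10 * 11 = 110

110


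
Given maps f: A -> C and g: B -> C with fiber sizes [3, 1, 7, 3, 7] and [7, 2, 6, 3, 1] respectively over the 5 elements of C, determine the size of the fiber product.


The pullback A x_C B consists of pairs (a, b) with f(a) = g(b).
For each element c in C, the fiber product has |f^-1(c)| * |g^-1(c)| elements.
Summing over C: 3 * 7 + 1 * 2 + 7 * 6 + 3 * 3 + 7 * 1
= 21 + 2 + 42 + 9 + 7 = 81

81


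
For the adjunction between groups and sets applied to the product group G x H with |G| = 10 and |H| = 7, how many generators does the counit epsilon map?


The counit epsilon_K: F(U(K)) -> K of the Free-Forgetful adjunction
maps |K| generators of F(U(K)) into K. For K = G x H (the product group),
|G x H| = |G| * |H|.
Total generators mapped = 10 * 7 = 70.

70


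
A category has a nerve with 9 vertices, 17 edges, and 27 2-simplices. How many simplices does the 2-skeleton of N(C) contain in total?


The 2-skeleton of the nerve N(C) consists of simplices in dimensions 0, 1, 2:
  |N(C)_0| = 9 (objects)
  |N(C)_1| = 17 (morphisms)
  |N(C)_2| = 27 (composable pairs)
Total = 9 + 17 + 27 = 53

53


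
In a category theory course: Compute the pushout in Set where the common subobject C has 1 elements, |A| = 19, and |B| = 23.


The pushout A +_C B identifies the images of C in A and B.
|A +_C B| = |A| + |B| - |C| (for injections).
= 19 + 23 - 1 = 41

41


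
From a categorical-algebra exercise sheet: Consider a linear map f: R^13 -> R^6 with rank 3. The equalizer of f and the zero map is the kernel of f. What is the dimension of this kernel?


The equalizer of f and the zero map is ker(f).
By the rank-nullity theorem: dim(ker(f)) = dim(domain) - rank(f).
dim(ker(f)) = 13 - 3 = 10

10


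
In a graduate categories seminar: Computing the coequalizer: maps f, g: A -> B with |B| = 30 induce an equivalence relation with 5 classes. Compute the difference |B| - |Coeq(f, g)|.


The coequalizer Coeq(f, g) = B / ~ has one element per equivalence class.
|B| = 30, |Coeq(f, g)| = 5.
|B| - |Coeq(f, g)| = 30 - 5 = 25.

25


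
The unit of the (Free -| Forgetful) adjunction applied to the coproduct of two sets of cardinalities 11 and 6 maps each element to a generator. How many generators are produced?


The unit eta_X: X -> U(F(X)) of the Free-Forgetful adjunction
maps each element of X to a generator of F(X). For X = S + T (disjoint
union in Set), |S + T| = |S| + |T|.
Total mappings = 11 + 6 = 17.

17


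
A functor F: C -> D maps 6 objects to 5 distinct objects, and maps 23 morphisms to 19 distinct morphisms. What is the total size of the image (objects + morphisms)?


The image of F consists of distinct objects and distinct morphisms.
|Im(F)| on objects = 5
|Im(F)| on morphisms = 19
Total image cardinality = 5 + 19 = 24

24


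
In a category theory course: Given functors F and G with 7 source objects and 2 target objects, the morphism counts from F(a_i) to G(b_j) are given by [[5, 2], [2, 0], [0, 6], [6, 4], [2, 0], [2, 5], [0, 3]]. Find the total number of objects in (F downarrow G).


Objects of (F downarrow G) are triples (a, b, h: F(a)->G(b)).
The count equals the sum of all entries in the hom-matrix.
sum(row 0) = 7
sum(row 1) = 2
sum(row 2) = 6
sum(row 3) = 10
sum(row 4) = 2
sum(row 5) = 7
sum(row 6) = 3
Grand total = 37

37


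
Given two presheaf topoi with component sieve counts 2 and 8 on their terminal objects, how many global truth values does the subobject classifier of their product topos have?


In a product of presheaf topoi E_1 x E_2, the subobject classifier
is Omega = Omega_1 x Omega_2 (componentwise), so
|Omega(top)| = |Omega_1(top_1)| * |Omega_2(top_2)|.
= 2 * 8 = 16.

16


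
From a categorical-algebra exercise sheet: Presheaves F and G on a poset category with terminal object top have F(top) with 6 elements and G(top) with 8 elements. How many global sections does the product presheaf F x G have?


Global sections of a presheaf on a poset with terminal top satisfy
Gamma(H) ~ H(top). Presheaves admit pointwise products, so
(F x G)(top) = F(top) x G(top) (Cartesian product).
|Gamma(F x G)| = |F(top)| * |G(top)| = 6 * 8 = 48.

48


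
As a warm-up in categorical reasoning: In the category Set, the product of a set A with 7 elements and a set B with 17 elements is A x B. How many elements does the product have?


In Set, the product A x B is the Cartesian product.
By the universal property, |A x B| = |A| * |B|.
|A x B| = 7 * 17 = 119

119


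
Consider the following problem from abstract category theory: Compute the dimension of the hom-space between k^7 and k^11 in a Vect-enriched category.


In Vect-enriched categories, Hom(k^n, k^m) is the space of m x n matrices.
dim(Hom(k^7, k^11)) = 11 * 7 = 77

77


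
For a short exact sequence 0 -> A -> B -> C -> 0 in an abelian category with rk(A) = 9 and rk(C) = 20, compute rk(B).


For a short exact sequence 0 -> A -> B -> C -> 0,
rank is additive: rank(B) = rank(A) + rank(C).
rank(B) = 9 + 20 = 29

29


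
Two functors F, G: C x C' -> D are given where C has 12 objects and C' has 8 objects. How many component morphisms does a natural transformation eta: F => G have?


A natural transformation eta: F => G assigns one component morphism per
object of the domain category.
The domain is the product category C x C', so
|Ob(C x C')| = |Ob(C)| * |Ob(C')| = 12 * 8 = 96.
Therefore eta has 96 component morphisms.

96


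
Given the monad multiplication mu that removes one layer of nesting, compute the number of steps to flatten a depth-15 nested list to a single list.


Each application of mu: T^2 -> T removes one layer of nesting.
Starting at depth 15 (i.e., T^15(X)), we need to reach T(X).
Number of mu applications = 15 - 1 = 14

14


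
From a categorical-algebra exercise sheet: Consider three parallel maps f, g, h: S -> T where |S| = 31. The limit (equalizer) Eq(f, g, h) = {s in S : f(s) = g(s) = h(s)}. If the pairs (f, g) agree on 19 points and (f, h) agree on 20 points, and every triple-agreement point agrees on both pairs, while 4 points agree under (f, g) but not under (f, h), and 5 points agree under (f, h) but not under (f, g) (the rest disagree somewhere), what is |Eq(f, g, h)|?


Eq(f, g, h) is the triple-agreement set: points in S where all three
maps take the same value. Using inclusion-exclusion on the pairwise data:
Pair (f, g) agrees on 19 points; pair (f, h) on 20 points.
Points agreeing under (f, g) but not (f, h) = 4; under (f, h) but not (f, g) = 5.
Triple-agreement = agreement-in-(f, g) minus points that agree under (f, g) but not (f, h):
|Eq(f, g, h)| = 19 - 4 = 15
(cross-check via (f, h): 20 - 5 = 15.)

15


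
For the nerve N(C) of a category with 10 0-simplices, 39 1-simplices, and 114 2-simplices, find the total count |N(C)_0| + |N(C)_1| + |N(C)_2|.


The 2-skeleton of the nerve N(C) consists of simplices in dimensions 0, 1, 2:
  |N(C)_0| = 10 (objects)
  |N(C)_1| = 39 (morphisms)
  |N(C)_2| = 114 (composable pairs)
Total = 10 + 39 + 114 = 163

163


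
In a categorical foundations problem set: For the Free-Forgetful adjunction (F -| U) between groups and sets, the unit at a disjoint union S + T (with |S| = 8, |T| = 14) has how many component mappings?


The unit eta_X: X -> U(F(X)) of the Free-Forgetful adjunction
maps each element of X to a generator of F(X). For X = S + T (disjoint
union in Set), |S + T| = |S| + |T|.
Total mappings = 8 + 14 = 22.

22


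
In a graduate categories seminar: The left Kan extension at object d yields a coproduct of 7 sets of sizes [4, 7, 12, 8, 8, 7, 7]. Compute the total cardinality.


Pointwise, the left Kan extension (Lan_F H)(d) is the colimit, indexed
by the comma category (F downarrow d), of H composed with the
projection (F downarrow d) -> C. Here that colimit is given
as a coproduct (disjoint union) of sets, so its cardinality is the
sum of the sizes of the summands.
Coproduct of sets with sizes: 4 + 7 + 12 + 8 + 8 + 7 + 7
= 53

53


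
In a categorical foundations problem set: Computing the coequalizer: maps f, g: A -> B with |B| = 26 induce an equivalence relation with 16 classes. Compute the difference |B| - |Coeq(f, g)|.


The coequalizer Coeq(f, g) = B / ~ has one element per equivalence class.
|B| = 26, |Coeq(f, g)| = 16.
|B| - |Coeq(f, g)| = 26 - 16 = 10.

10


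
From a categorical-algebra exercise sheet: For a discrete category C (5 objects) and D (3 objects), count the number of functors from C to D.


A functor from a discrete category C to D is determined by
where each object maps. Each of the 5 objects of C can map
to any of the 3 objects of D independently.
Number of functors = 3^5 = 243

243


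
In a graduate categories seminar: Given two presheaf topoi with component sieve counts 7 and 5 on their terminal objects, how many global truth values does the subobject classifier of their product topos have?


In a product of presheaf topoi E_1 x E_2, the subobject classifier
is Omega = Omega_1 x Omega_2 (componentwise), so
|Omega(top)| = |Omega_1(top_1)| * |Omega_2(top_2)|.
= 7 * 5 = 35.

35


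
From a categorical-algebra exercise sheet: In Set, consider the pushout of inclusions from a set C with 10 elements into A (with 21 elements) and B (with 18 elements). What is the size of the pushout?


The pushout A +_C B identifies the images of C in A and B.
|A +_C B| = |A| + |B| - |C| (for injections).
= 21 + 18 - 10 = 29

29


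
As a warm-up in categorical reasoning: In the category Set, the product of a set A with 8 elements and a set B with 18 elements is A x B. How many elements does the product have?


In Set, the product A x B is the Cartesian product.
By the universal property, |A x B| = |A| * |B|.
|A x B| = 8 * 18 = 144

144


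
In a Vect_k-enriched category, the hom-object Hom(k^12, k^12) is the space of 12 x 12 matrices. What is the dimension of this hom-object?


In Vect-enriched categories, Hom(k^n, k^m) is the space of m x n matrices.
dim(Hom(k^12, k^12)) = 12 * 12 = 144

144


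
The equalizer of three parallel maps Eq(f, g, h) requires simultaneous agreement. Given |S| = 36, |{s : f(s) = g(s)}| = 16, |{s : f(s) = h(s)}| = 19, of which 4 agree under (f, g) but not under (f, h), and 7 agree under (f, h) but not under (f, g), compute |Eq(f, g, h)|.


Eq(f, g, h) is the triple-agreement set: points in S where all three
maps take the same value. Using inclusion-exclusion on the pairwise data:
Pair (f, g) agrees on 16 points; pair (f, h) on 19 points.
Points agreeing under (f, g) but not (f, h) = 4; under (f, h) but not (f, g) = 7.
Triple-agreement = agreement-in-(f, g) minus points that agree under (f, g) but not (f, h):
|Eq(f, g, h)| = 16 - 4 = 12
(cross-check via (f, h): 19 - 7 = 12.)

12


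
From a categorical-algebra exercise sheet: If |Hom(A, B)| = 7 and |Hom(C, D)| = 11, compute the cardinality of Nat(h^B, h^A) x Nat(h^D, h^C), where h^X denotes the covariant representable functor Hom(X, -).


By the Yoneda lemma, Nat(h^B, h^A) is isomorphic to Hom(A, B),
so |Nat(h^B, h^A)| = |Hom(A, B)| and |Nat(h^D, h^C)| = |Hom(C, D)|.
|Hom(A, B)| = 7, |Hom(C, D)| = 11.
|Nat(h^B, h^A) x Nat(h^D, h^C)| = 7 * 11 = 77

77


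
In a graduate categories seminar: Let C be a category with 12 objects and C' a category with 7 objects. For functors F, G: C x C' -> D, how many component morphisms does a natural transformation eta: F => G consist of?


A natural transformation eta: F => G assigns one component morphism per
object of the domain category.
The domain is the product category C x C', so
|Ob(C x C')| = |Ob(C)| * |Ob(C')| = 12 * 7 = 84.
Therefore eta has 84 component morphisms.

84


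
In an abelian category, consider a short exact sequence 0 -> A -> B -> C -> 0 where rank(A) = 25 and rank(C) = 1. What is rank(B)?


For a short exact sequence 0 -> A -> B -> C -> 0,
rank is additive: rank(B) = rank(A) + rank(C).
rank(B) = 25 + 1 = 26

26


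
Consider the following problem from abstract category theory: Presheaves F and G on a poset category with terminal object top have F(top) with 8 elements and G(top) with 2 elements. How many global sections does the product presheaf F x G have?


Global sections of a presheaf on a poset with terminal top satisfy
Gamma(H) ~ H(top). Presheaves admit pointwise products, so
(F x G)(top) = F(top) x G(top) (Cartesian product).
|Gamma(F x G)| = |F(top)| * |G(top)| = 8 * 2 = 16.

16


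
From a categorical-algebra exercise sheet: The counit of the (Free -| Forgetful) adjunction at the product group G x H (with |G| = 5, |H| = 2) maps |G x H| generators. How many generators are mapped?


The counit epsilon_K: F(U(K)) -> K of the Free-Forgetful adjunction
maps |K| generators of F(U(K)) into K. For K = G x H (the product group),
|G x H| = |G| * |H|.
Total generators mapped = 5 * 2 = 10.

10


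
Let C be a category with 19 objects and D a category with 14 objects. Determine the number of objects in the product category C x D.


The product category C x D has objects that are pairs (c, d).
Number of pairs = |Ob(C)| * |Ob(D)| = 19 * 14 = 266

266


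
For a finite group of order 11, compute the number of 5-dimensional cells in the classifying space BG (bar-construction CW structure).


In the bar-construction CW model of BG, the n-cells are indexed by
n-tuples [g_1|...|g_n] of non-identity elements of G (degenerate
simplices with some g_i = e do not contribute cells), so there are
(|G| - 1)^n n-cells.
For dim = 5 with |G| = 11:
cells = (11 - 1)^5 = 10^5 = 100000

100000


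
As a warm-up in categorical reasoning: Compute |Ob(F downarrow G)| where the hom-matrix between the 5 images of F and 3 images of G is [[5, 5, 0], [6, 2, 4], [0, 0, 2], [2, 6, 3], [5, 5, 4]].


Objects of (F downarrow G) are triples (a, b, h: F(a)->G(b)).
The count equals the sum of all entries in the hom-matrix.
sum(row 0) = 10
sum(row 1) = 12
sum(row 2) = 2
sum(row 3) = 11
sum(row 4) = 14
Grand total = 49

49


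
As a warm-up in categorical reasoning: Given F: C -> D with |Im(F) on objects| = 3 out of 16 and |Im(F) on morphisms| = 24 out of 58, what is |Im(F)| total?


The image of F consists of distinct objects and distinct morphisms.
|Im(F)| on objects = 3
|Im(F)| on morphisms = 24
Total image cardinality = 3 + 24 = 27

27


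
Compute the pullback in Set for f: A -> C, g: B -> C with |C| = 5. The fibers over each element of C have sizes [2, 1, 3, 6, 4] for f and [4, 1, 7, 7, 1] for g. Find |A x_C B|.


The pullback A x_C B consists of pairs (a, b) with f(a) = g(b).
For each element c in C, the fiber product has |f^-1(c)| * |g^-1(c)| elements.
Summing over C: 2 * 4 + 1 * 1 + 3 * 7 + 6 * 7 + 4 * 1
= 8 + 1 + 21 + 42 + 4 = 76

76


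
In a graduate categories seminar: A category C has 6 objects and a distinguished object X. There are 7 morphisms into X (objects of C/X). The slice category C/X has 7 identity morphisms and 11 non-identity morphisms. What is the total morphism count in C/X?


In the slice category C/X, objects are morphisms to X.
Identity morphisms: 7 (one per object of C/X).
Non-identity morphisms: 11.
Total = 7 + 11 = 18

18


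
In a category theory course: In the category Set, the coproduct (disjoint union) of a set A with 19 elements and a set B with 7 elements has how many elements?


In Set, the coproduct A + B is the disjoint union.
|A + B| = |A| + |B| = 19 + 7 = 26

26


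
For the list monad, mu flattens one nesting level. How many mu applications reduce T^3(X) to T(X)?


Each application of mu: T^2 -> T removes one layer of nesting.
Starting at depth 3 (i.e., T^3(X)), we need to reach T(X).
Number of mu applications = 3 - 1 = 2

2


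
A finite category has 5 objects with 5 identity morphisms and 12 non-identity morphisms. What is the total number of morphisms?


Each object has an identity morphism, giving 5 identities.
Adding the 12 non-identity morphisms:
Total = 5 + 12 = 17

17


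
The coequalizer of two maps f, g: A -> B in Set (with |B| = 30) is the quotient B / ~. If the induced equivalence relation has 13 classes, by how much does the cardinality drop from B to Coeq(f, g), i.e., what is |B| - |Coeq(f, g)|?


The coequalizer Coeq(f, g) = B / ~ has one element per equivalence class.
|B| = 30, |Coeq(f, g)| = 13.
|B| - |Coeq(f, g)| = 30 - 13 = 17.

17


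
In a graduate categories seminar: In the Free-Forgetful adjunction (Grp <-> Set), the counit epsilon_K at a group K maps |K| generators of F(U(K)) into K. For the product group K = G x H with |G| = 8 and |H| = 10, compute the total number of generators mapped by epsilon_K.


The counit epsilon_K: F(U(K)) -> K of the Free-Forgetful adjunction
maps |K| generators of F(U(K)) into K. For K = G x H (the product group),
|G x H| = |G| * |H|.
Total generators mapped = 8 * 10 = 80.

80


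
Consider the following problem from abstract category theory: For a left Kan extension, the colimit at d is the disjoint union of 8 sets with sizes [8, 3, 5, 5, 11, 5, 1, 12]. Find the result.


Pointwise, the left Kan extension (Lan_F H)(d) is the colimit, indexed
by the comma category (F downarrow d), of H composed with the
projection (F downarrow d) -> C. Here that colimit is given
as a coproduct (disjoint union) of sets, so its cardinality is the
sum of the sizes of the summands.
Coproduct of sets with sizes: 8 + 3 + 5 + 5 + 11 + 5 + 1 + 12
= 50

50


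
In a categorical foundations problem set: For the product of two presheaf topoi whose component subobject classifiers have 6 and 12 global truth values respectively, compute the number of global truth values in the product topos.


In a product of presheaf topoi E_1 x E_2, the subobject classifier
is Omega = Omega_1 x Omega_2 (componentwise), so
|Omega(top)| = |Omega_1(top_1)| * |Omega_2(top_2)|.
= 6 * 12 = 72.

72


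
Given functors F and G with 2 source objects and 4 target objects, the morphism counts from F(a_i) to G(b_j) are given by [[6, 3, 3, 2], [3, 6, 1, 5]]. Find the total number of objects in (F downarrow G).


Objects of (F downarrow G) are triples (a, b, h: F(a)->G(b)).
The count equals the sum of all entries in the hom-matrix.
sum(row 0) = 14
sum(row 1) = 15
Grand total = 29

29


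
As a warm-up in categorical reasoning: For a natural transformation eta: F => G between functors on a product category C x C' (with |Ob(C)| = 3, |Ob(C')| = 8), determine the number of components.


A natural transformation eta: F => G assigns one component morphism per
object of the domain category.
The domain is the product category C x C', so
|Ob(C x C')| = |Ob(C)| * |Ob(C')| = 3 * 8 = 24.
Therefore eta has 24 component morphisms.

24


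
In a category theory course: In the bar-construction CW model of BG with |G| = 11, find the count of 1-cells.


In the bar-construction CW model of BG, the n-cells are indexed by
n-tuples [g_1|...|g_n] of non-identity elements of G (degenerate
simplices with some g_i = e do not contribute cells), so there are
(|G| - 1)^n n-cells.
For dim = 1 with |G| = 11:
cells = (11 - 1)^1 = 10^1 = 10

10


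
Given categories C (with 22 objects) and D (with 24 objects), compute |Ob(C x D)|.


The product category C x D has objects that are pairs (c, d).
Number of pairs = |Ob(C)| * |Ob(D)| = 22 * 24 = 528

528


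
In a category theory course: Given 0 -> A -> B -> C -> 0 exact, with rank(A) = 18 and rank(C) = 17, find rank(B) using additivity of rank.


For a short exact sequence 0 -> A -> B -> C -> 0,
rank is additive: rank(B) = rank(A) + rank(C).
rank(B) = 18 + 17 = 35

35


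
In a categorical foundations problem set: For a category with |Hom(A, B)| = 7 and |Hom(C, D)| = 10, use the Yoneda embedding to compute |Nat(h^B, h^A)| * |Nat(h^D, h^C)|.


By the Yoneda lemma, Nat(h^B, h^A) is isomorphic to Hom(A, B),
so |Nat(h^B, h^A)| = |Hom(A, B)| and |Nat(h^D, h^C)| = |Hom(C, D)|.
|Hom(A, B)| = 7, |Hom(C, D)| = 10.
|Nat(h^B, h^A) x Nat(h^D, h^C)| = 7 * 10 = 70

70
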